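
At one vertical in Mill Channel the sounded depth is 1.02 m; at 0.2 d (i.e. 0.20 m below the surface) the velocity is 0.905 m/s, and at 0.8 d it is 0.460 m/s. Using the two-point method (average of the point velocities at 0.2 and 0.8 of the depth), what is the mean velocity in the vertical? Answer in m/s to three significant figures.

v̄ = (0.905 + 0.460) / 2 = 0.6825 m/s

0.683 m/s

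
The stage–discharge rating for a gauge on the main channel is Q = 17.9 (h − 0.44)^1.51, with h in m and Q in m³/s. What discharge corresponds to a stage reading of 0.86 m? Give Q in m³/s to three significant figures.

4.83 m³/s

Q = 17.9 × (0.86 − 0.44)^1.51 = 17.9 × 0.42^1.51 = 4.830 m³/s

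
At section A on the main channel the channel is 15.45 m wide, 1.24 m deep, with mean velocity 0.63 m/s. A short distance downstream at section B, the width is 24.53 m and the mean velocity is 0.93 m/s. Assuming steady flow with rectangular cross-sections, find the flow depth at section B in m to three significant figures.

0.529 m

Q = A₁V₁ = (15.45×1.24) × 0.63 = 12.07 m³/s
d₂ = Q/(b₂ V₂) = 12.07/(24.53×0.93) = 0.5291 m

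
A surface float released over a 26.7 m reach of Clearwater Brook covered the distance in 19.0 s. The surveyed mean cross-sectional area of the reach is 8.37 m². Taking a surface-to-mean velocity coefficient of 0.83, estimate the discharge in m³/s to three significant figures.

9.76 m³/s

v_surface = L / t̄ = 26.7 / 19 = 1.405 m/s
v_mean = 0.83 × 1.405 = 1.166 m/s
Q = A × v_mean = 8.37 × 1.166 = 9.763 m³/s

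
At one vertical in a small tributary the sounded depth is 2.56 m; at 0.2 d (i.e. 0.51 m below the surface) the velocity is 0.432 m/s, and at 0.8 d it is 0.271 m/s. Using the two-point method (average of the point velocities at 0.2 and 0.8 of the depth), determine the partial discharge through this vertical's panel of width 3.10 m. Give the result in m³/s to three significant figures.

v̄ = (0.432 + 0.271) / 2 = 0.3515 m/s
q = v̄ × d × w = 0.3515 × 2.56 × 3.10 = 2.790 m³/s

2.79 m³/s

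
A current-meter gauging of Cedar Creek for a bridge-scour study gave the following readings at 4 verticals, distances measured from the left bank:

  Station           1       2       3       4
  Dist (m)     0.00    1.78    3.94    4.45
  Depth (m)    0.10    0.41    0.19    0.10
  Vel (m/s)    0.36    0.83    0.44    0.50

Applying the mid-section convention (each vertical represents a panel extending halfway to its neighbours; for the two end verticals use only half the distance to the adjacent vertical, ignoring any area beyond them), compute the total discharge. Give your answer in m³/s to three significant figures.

0.827 m³/s

w_1 = (1.78 − 0.00)/2 = 0.89 m; q_1 = 0.36 × 0.10 × 0.89 = 0.03204 m³/s
w_2 = (3.94 − 0.00)/2 = 1.97 m; q_2 = 0.83 × 0.41 × 1.97 = 0.6704 m³/s
w_3 = (4.45 − 1.78)/2 = 1.335 m; q_3 = 0.44 × 0.19 × 1.335 = 0.1116 m³/s
w_4 = (4.45 − 3.94)/2 = 0.255 m; q_4 = 0.50 × 0.10 × 0.255 = 0.01275 m³/s
Q = Σ qᵢ = 0.8268 m³/s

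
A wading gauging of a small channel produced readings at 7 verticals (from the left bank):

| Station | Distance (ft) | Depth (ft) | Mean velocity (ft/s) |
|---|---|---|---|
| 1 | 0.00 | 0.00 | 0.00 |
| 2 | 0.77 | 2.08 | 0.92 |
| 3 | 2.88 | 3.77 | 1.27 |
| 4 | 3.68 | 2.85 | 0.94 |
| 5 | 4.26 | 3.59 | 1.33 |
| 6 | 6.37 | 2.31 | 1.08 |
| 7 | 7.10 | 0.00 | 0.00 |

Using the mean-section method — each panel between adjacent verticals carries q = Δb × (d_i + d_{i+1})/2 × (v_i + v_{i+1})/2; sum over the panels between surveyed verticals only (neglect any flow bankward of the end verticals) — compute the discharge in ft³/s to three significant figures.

Panel 1-2: Δb = 0.77 ft, d̄ = (0.00+2.08)/2 = 1.04, v̄ = (0.00+0.92)/2 = 0.46 → q = 0.77×1.04×0.46 = 0.3684 ft³/s
Panel 2-3: Δb = 2.11 ft, d̄ = (2.08+3.77)/2 = 2.925, v̄ = (0.92+1.27)/2 = 1.095 → q = 2.11×2.925×1.095 = 6.758 ft³/s
Panel 3-4: Δb = 0.8 ft, d̄ = (3.77+2.85)/2 = 3.31, v̄ = (1.27+0.94)/2 = 1.105 → q = 0.8×3.31×1.105 = 2.926 ft³/s
Panel 4-5: Δb = 0.58 ft, d̄ = (2.85+3.59)/2 = 3.22, v̄ = (0.94+1.33)/2 = 1.135 → q = 0.58×3.22×1.135 = 2.120 ft³/s
Panel 5-6: Δb = 2.11 ft, d̄ = (3.59+2.31)/2 = 2.95, v̄ = (1.33+1.08)/2 = 1.205 → q = 2.11×2.95×1.205 = 7.501 ft³/s
Panel 6-7: Δb = 0.73 ft, d̄ = (2.31+0.00)/2 = 1.155, v̄ = (1.08+0.00)/2 = 0.54 → q = 0.73×1.155×0.54 = 0.4553 ft³/s
Q = Σ q = 20.13 ft³/s

20.1 ft³/s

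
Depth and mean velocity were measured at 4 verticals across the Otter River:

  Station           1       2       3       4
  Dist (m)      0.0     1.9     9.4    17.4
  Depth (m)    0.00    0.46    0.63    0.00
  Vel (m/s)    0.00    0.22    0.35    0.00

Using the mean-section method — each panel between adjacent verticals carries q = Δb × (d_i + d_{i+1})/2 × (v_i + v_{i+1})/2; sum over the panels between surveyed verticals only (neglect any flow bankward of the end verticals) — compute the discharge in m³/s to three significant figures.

1.65 m³/s

Panel 1-2: Δb = 1.9 m, d̄ = (0.00+0.46)/2 = 0.23, v̄ = (0.00+0.22)/2 = 0.11 → q = 1.9×0.23×0.11 = 0.04807 m³/s
Panel 2-3: Δb = 7.5 m, d̄ = (0.46+0.63)/2 = 0.545, v̄ = (0.22+0.35)/2 = 0.285 → q = 7.5×0.545×0.285 = 1.165 m³/s
Panel 3-4: Δb = 8 m, d̄ = (0.63+0.00)/2 = 0.315, v̄ = (0.35+0.00)/2 = 0.175 → q = 8×0.315×0.175 = 0.4410 m³/s
Q = Σ q = 1.654 m³/s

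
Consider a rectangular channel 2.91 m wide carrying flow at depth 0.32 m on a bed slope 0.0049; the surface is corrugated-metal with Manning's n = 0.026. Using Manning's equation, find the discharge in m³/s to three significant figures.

1.03 m³/s

A = b·y = 2.91 × 0.32 = 0.9312 m²
P = b + 2y = 2.91 + 2×0.32 = 3.550 m
R = A/P = 0.9312/3.550 = 0.2623 m
Q = (1/n)·A·R^(2/3)·S^(1/2) = (1/0.026) × 0.9312 × 0.2623^(2/3) × 0.0049^(1/2) = 1.027 m³/s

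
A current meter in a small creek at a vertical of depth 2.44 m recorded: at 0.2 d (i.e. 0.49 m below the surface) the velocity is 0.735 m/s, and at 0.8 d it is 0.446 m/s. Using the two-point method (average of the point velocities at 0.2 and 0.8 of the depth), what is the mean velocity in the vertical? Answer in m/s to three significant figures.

0.591 m/s

v̄ = (0.735 + 0.446) / 2 = 0.5905 m/s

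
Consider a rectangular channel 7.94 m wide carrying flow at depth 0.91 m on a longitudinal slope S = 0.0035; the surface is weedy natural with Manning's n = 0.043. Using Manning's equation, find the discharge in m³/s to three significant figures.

8.14 m³/s

A = b·y = 7.94 × 0.91 = 7.225 m²
P = b + 2y = 7.94 + 2×0.91 = 9.760 m
R = A/P = 7.225/9.760 = 0.7403 m
Q = (1/n)·A·R^(2/3)·S^(1/2) = (1/0.043) × 7.225 × 0.7403^(2/3) × 0.0035^(1/2) = 8.135 m³/s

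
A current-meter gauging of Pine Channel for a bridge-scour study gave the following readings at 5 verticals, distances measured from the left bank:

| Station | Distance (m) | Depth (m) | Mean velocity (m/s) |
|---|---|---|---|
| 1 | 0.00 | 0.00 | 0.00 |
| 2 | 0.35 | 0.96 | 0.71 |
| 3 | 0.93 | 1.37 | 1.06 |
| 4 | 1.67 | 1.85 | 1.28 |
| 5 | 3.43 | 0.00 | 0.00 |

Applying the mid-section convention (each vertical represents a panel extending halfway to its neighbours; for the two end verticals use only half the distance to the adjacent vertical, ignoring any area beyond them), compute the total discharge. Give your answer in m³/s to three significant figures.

4.24 m³/s

w_2 = (0.93 − 0.00)/2 = 0.465 m; q_2 = 0.71 × 0.96 × 0.465 = 0.3169 m³/s
w_3 = (1.67 − 0.35)/2 = 0.66 m; q_3 = 1.06 × 1.37 × 0.66 = 0.9585 m³/s
w_4 = (3.43 − 0.93)/2 = 1.25 m; q_4 = 1.28 × 1.85 × 1.25 = 2.960 m³/s
Stations 1, 5 contribute zero (depth or velocity is 0).
Q = Σ qᵢ = 4.235 m³/s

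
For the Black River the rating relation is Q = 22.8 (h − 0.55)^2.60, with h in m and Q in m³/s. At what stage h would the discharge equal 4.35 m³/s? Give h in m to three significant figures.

1.08 m

h − h₀ = (Q/C)^(1/b) = (4.35/22.8)^(1/2.60) = 0.5288 m
h = 0.55 + 0.5288 = 1.079 m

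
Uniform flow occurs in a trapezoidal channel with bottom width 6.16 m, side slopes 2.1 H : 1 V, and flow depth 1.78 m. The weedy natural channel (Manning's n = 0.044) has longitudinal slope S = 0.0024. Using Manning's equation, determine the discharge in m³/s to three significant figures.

A = (b + z·y)·y = (6.16 + 2.1×1.78)×1.78 = 17.62 m²
P = b + 2y√(1+z²) = 6.16 + 2×1.78×√(1+2.1²) = 14.44 m
R = A/P = 17.62/14.44 = 1.220 m
Q = (1/n)·A·R^(2/3)·S^(1/2) = (1/0.044) × 17.62 × 1.220^(2/3) × 0.0024^(1/2) = 22.40 m³/s

22.4 m³/s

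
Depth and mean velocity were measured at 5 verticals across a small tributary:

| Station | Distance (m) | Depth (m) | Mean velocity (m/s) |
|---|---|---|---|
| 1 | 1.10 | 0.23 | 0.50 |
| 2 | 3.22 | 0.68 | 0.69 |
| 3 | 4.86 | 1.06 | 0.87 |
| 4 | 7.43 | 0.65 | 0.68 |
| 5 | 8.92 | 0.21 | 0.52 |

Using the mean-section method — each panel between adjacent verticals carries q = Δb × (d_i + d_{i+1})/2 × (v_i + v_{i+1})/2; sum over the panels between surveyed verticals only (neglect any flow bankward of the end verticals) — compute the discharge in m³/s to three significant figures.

3.77 m³/s

Panel 1-2: Δb = 2.12 m, d̄ = (0.23+0.68)/2 = 0.455, v̄ = (0.50+0.69)/2 = 0.595 → q = 2.12×0.455×0.595 = 0.5739 m³/s
Panel 2-3: Δb = 1.64 m, d̄ = (0.68+1.06)/2 = 0.87, v̄ = (0.69+0.87)/2 = 0.78 → q = 1.64×0.87×0.78 = 1.113 m³/s
Panel 3-4: Δb = 2.57 m, d̄ = (1.06+0.65)/2 = 0.855, v̄ = (0.87+0.68)/2 = 0.775 → q = 2.57×0.855×0.775 = 1.703 m³/s
Panel 4-5: Δb = 1.49 m, d̄ = (0.65+0.21)/2 = 0.43, v̄ = (0.68+0.52)/2 = 0.6 → q = 1.49×0.43×0.6 = 0.3844 m³/s
Q = Σ q = 3.774 m³/s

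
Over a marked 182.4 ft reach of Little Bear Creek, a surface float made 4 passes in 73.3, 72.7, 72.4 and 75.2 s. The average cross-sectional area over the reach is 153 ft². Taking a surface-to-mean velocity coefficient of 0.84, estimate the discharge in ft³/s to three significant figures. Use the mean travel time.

319 ft³/s

t̄ = (73.3 + 72.7 + 72.4 + 75.2) / 4 = 73.4 s
v_surface = L / t̄ = 182.4 / 73.4 = 2.485 ft/s
v_mean = 0.84 × 2.485 = 2.087 ft/s
Q = A × v_mean = 153 × 2.087 = 319.4 ft³/s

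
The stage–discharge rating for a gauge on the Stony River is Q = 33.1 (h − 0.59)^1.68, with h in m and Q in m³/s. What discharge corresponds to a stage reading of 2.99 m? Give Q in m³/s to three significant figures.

Q = 33.1 × (2.99 − 0.59)^1.68 = 33.1 × 2.4^1.68 = 144.1 m³/s

144 m³/s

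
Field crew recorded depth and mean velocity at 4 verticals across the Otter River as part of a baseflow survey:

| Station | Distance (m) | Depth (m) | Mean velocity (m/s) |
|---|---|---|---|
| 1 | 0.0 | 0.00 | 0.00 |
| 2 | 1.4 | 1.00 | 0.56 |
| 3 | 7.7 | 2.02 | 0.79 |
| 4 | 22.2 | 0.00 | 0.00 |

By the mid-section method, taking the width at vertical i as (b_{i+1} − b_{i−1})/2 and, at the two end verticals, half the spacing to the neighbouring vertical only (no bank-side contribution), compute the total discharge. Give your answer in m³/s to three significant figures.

18.8 m³/s

w_2 = (7.7 − 0.0)/2 = 3.85 m; q_2 = 0.56 × 1.00 × 3.85 = 2.156 m³/s
w_3 = (22.2 − 1.4)/2 = 10.4 m; q_3 = 0.79 × 2.02 × 10.4 = 16.60 m³/s
Stations 1, 4 contribute zero (depth or velocity is 0).
Q = Σ qᵢ = 18.75 m³/s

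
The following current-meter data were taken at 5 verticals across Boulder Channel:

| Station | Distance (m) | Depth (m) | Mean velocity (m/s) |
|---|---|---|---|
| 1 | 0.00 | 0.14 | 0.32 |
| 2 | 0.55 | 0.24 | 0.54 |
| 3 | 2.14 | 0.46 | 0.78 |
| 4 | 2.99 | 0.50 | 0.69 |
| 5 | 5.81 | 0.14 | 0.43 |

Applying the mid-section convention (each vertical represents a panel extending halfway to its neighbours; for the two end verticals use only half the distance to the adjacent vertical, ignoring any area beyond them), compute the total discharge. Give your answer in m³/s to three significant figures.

w_1 = (0.55 − 0.00)/2 = 0.275 m; q_1 = 0.32 × 0.14 × 0.275 = 0.01232 m³/s
w_2 = (2.14 − 0.00)/2 = 1.07 m; q_2 = 0.54 × 0.24 × 1.07 = 0.1387 m³/s
w_3 = (2.99 − 0.55)/2 = 1.22 m; q_3 = 0.78 × 0.46 × 1.22 = 0.4377 m³/s
w_4 = (5.81 − 2.14)/2 = 1.835 m; q_4 = 0.69 × 0.50 × 1.835 = 0.6331 m³/s
w_5 = (5.81 − 2.99)/2 = 1.41 m; q_5 = 0.43 × 0.14 × 1.41 = 0.08488 m³/s
Q = Σ qᵢ = 1.307 m³/s

1.31 m³/s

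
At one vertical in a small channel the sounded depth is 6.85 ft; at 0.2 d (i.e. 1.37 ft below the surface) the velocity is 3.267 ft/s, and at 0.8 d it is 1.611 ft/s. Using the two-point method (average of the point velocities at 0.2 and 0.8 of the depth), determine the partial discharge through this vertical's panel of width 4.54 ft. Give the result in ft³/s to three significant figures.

75.9 ft³/s

v̄ = (3.267 + 1.611) / 2 = 2.439 ft/s
q = v̄ × d × w = 2.439 × 6.85 × 4.54 = 75.85 ft³/s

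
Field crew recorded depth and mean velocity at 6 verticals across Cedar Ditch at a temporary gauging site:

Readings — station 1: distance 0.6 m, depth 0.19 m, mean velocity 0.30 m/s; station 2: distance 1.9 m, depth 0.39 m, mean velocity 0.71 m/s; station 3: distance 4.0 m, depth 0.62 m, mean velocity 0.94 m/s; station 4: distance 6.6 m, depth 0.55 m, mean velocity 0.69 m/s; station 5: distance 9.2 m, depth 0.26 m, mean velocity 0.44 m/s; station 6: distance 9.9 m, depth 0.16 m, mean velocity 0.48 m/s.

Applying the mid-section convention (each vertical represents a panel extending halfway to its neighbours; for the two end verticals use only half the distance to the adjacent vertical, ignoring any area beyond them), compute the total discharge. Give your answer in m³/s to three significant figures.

w_1 = (1.9 − 0.6)/2 = 0.65 m; q_1 = 0.30 × 0.19 × 0.65 = 0.03705 m³/s
w_2 = (4.0 − 0.6)/2 = 1.7 m; q_2 = 0.71 × 0.39 × 1.7 = 0.4707 m³/s
w_3 = (6.6 − 1.9)/2 = 2.35 m; q_3 = 0.94 × 0.62 × 2.35 = 1.370 m³/s
w_4 = (9.2 − 4.0)/2 = 2.6 m; q_4 = 0.69 × 0.55 × 2.6 = 0.9867 m³/s
w_5 = (9.9 − 6.6)/2 = 1.65 m; q_5 = 0.44 × 0.26 × 1.65 = 0.1888 m³/s
w_6 = (9.9 − 9.2)/2 = 0.35 m; q_6 = 0.48 × 0.16 × 0.35 = 0.02688 m³/s
Q = Σ qᵢ = 3.080 m³/s

3.08 m³/s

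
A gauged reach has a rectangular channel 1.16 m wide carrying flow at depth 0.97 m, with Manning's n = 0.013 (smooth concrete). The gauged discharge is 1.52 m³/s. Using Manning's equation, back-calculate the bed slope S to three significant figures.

0.00119

A = b·y = 1.16 × 0.97 = 1.125 m²
P = b + 2y = 1.16 + 2×0.97 = 3.100 m
R = A/P = 1.125/3.100 = 0.3630 m
S = (Q·n / (1·A·R^(2/3)))² = (1.52×0.013 / (1×1.125×0.5088))² = 0.001191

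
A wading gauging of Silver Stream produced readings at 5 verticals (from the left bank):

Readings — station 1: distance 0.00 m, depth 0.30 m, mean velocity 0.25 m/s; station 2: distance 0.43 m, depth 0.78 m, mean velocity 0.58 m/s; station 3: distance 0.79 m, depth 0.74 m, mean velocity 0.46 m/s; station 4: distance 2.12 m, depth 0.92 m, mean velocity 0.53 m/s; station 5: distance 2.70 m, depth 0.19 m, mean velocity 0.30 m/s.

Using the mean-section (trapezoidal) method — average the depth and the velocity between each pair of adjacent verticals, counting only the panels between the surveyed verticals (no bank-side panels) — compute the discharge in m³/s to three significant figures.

0.919 m³/s

Panel 1-2: Δb = 0.43 m, d̄ = (0.30+0.78)/2 = 0.54, v̄ = (0.25+0.58)/2 = 0.415 → q = 0.43×0.54×0.415 = 0.09636 m³/s
Panel 2-3: Δb = 0.36 m, d̄ = (0.78+0.74)/2 = 0.76, v̄ = (0.58+0.46)/2 = 0.52 → q = 0.36×0.76×0.52 = 0.1423 m³/s
Panel 3-4: Δb = 1.33 m, d̄ = (0.74+0.92)/2 = 0.83, v̄ = (0.46+0.53)/2 = 0.495 → q = 1.33×0.83×0.495 = 0.5464 m³/s
Panel 4-5: Δb = 0.58 m, d̄ = (0.92+0.19)/2 = 0.555, v̄ = (0.53+0.30)/2 = 0.415 → q = 0.58×0.555×0.415 = 0.1336 m³/s
Q = Σ q = 0.9187 m³/s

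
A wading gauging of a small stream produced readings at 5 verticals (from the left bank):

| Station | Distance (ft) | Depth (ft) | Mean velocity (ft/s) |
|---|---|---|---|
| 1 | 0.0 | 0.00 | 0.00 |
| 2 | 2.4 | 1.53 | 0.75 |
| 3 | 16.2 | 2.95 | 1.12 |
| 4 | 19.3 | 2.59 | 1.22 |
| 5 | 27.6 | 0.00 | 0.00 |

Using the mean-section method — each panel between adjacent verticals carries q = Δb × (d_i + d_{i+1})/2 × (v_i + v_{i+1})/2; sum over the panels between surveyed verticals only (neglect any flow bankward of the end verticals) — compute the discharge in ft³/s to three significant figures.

46.2 ft³/s

Panel 1-2: Δb = 2.4 ft, d̄ = (0.00+1.53)/2 = 0.765, v̄ = (0.00+0.75)/2 = 0.375 → q = 2.4×0.765×0.375 = 0.6885 ft³/s
Panel 2-3: Δb = 13.8 ft, d̄ = (1.53+2.95)/2 = 2.24, v̄ = (0.75+1.12)/2 = 0.935 → q = 13.8×2.24×0.935 = 28.90 ft³/s
Panel 3-4: Δb = 3.1 ft, d̄ = (2.95+2.59)/2 = 2.77, v̄ = (1.12+1.22)/2 = 1.17 → q = 3.1×2.77×1.17 = 10.05 ft³/s
Panel 4-5: Δb = 8.3 ft, d̄ = (2.59+0.00)/2 = 1.295, v̄ = (1.22+0.00)/2 = 0.61 → q = 8.3×1.295×0.61 = 6.557 ft³/s
Q = Σ q = 46.19 ft³/s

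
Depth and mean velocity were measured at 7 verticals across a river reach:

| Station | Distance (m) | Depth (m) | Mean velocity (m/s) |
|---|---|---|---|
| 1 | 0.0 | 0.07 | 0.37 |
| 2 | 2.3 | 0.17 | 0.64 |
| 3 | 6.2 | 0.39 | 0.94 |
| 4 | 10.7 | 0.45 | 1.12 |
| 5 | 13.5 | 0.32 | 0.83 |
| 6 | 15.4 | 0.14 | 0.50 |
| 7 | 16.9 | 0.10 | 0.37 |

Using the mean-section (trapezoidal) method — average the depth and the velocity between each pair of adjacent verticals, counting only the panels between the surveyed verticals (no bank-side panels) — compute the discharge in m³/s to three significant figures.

4.37 m³/s

Panel 1-2: Δb = 2.3 m, d̄ = (0.07+0.17)/2 = 0.12, v̄ = (0.37+0.64)/2 = 0.505 → q = 2.3×0.12×0.505 = 0.1394 m³/s
Panel 2-3: Δb = 3.9 m, d̄ = (0.17+0.39)/2 = 0.28, v̄ = (0.64+0.94)/2 = 0.79 → q = 3.9×0.28×0.79 = 0.8627 m³/s
Panel 3-4: Δb = 4.5 m, d̄ = (0.39+0.45)/2 = 0.42, v̄ = (0.94+1.12)/2 = 1.03 → q = 4.5×0.42×1.03 = 1.947 m³/s
Panel 4-5: Δb = 2.8 m, d̄ = (0.45+0.32)/2 = 0.385, v̄ = (1.12+0.83)/2 = 0.975 → q = 2.8×0.385×0.975 = 1.051 m³/s
Panel 5-6: Δb = 1.9 m, d̄ = (0.32+0.14)/2 = 0.23, v̄ = (0.83+0.50)/2 = 0.665 → q = 1.9×0.23×0.665 = 0.2906 m³/s
Panel 6-7: Δb = 1.5 m, d̄ = (0.14+0.10)/2 = 0.12, v̄ = (0.50+0.37)/2 = 0.435 → q = 1.5×0.12×0.435 = 0.07830 m³/s
Q = Σ q = 4.369 m³/s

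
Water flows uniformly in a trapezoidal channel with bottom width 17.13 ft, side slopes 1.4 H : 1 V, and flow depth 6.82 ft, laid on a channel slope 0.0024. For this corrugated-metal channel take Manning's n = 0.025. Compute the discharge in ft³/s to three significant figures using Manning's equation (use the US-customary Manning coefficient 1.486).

A = (b + z·y)·y = (17.13 + 1.4×6.82)×6.82 = 181.9 ft²
P = b + 2y√(1+z²) = 17.13 + 2×6.82×√(1+1.4²) = 40.60 ft
R = A/P = 181.9/40.60 = 4.482 ft
Q = (1.486/n)·A·R^(2/3)·S^(1/2) = (1.486/0.025) × 181.9 × 4.482^(2/3) × 0.0024^(1/2) = 1440 ft³/s

1440 ft³/s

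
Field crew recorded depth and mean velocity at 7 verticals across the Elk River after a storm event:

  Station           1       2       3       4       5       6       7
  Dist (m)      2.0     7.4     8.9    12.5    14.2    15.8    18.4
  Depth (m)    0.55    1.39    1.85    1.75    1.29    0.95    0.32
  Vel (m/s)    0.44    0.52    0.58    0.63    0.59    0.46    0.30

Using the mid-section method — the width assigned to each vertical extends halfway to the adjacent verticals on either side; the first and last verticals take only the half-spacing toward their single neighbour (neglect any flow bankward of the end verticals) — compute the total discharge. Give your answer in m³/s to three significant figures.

11.1 m³/s

w_1 = (7.4 − 2.0)/2 = 2.7 m; q_1 = 0.44 × 0.55 × 2.7 = 0.6534 m³/s
w_2 = (8.9 − 2.0)/2 = 3.45 m; q_2 = 0.52 × 1.39 × 3.45 = 2.494 m³/s
w_3 = (12.5 − 7.4)/2 = 2.55 m; q_3 = 0.58 × 1.85 × 2.55 = 2.736 m³/s
w_4 = (14.2 − 8.9)/2 = 2.65 m; q_4 = 0.63 × 1.75 × 2.65 = 2.922 m³/s
w_5 = (15.8 − 12.5)/2 = 1.65 m; q_5 = 0.59 × 1.29 × 1.65 = 1.256 m³/s
w_6 = (18.4 − 14.2)/2 = 2.1 m; q_6 = 0.46 × 0.95 × 2.1 = 0.9177 m³/s
w_7 = (18.4 − 15.8)/2 = 1.3 m; q_7 = 0.30 × 0.32 × 1.3 = 0.1248 m³/s
Q = Σ qᵢ = 11.10 m³/s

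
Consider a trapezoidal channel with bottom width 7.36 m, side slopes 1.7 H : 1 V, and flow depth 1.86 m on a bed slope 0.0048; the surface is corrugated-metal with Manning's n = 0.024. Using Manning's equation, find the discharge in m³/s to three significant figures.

68.4 m³/s

A = (b + z·y)·y = (7.36 + 1.7×1.86)×1.86 = 19.57 m²
P = b + 2y√(1+z²) = 7.36 + 2×1.86×√(1+1.7²) = 14.70 m
R = A/P = 19.57/14.70 = 1.332 m
Q = (1/n)·A·R^(2/3)·S^(1/2) = (1/0.024) × 19.57 × 1.332^(2/3) × 0.0048^(1/2) = 68.38 m³/s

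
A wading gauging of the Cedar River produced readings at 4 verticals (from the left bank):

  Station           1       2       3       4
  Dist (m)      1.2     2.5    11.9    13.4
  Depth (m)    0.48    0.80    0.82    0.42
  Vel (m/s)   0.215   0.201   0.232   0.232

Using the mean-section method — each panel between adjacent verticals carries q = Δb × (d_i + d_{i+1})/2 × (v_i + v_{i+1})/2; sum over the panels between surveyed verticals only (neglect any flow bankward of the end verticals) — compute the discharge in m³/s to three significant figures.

2.04 m³/s

Panel 1-2: Δb = 1.3 m, d̄ = (0.48+0.80)/2 = 0.64, v̄ = (0.215+0.201)/2 = 0.208 → q = 1.3×0.64×0.208 = 0.1731 m³/s
Panel 2-3: Δb = 9.4 m, d̄ = (0.80+0.82)/2 = 0.81, v̄ = (0.201+0.232)/2 = 0.2165 → q = 9.4×0.81×0.2165 = 1.648 m³/s
Panel 3-4: Δb = 1.5 m, d̄ = (0.82+0.42)/2 = 0.62, v̄ = (0.232+0.232)/2 = 0.232 → q = 1.5×0.62×0.232 = 0.2158 m³/s
Q = Σ q = 2.037 m³/s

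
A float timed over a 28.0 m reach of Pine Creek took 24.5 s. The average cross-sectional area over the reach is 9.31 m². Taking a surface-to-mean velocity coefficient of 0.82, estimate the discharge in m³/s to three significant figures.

v_surface = L / t̄ = 28.0 / 24.5 = 1.143 m/s
v_mean = 0.82 × 1.143 = 0.9371 m/s
Q = A × v_mean = 9.31 × 0.9371 = 8.725 m³/s

8.72 m³/s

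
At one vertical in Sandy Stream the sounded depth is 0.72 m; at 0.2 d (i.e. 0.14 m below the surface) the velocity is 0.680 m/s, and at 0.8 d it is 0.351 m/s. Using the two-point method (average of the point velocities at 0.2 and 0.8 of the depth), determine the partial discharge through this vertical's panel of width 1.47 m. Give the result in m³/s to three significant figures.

0.546 m³/s

v̄ = (0.680 + 0.351) / 2 = 0.5155 m/s
q = v̄ × d × w = 0.5155 × 0.72 × 1.47 = 0.5456 m³/s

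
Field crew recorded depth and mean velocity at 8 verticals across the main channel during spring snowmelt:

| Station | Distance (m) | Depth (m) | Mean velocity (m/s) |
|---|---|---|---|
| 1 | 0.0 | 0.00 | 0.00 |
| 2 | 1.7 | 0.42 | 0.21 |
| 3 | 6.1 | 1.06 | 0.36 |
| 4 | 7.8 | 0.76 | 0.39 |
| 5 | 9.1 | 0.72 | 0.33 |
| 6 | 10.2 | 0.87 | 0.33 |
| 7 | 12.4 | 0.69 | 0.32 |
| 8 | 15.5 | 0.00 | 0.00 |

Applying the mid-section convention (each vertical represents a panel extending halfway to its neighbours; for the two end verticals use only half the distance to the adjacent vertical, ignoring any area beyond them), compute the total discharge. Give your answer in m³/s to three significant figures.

w_2 = (6.1 − 0.0)/2 = 3.05 m; q_2 = 0.21 × 0.42 × 3.05 = 0.2690 m³/s
w_3 = (7.8 − 1.7)/2 = 3.05 m; q_3 = 0.36 × 1.06 × 3.05 = 1.164 m³/s
w_4 = (9.1 − 6.1)/2 = 1.5 m; q_4 = 0.39 × 0.76 × 1.5 = 0.4446 m³/s
w_5 = (10.2 − 7.8)/2 = 1.2 m; q_5 = 0.33 × 0.72 × 1.2 = 0.2851 m³/s
w_6 = (12.4 − 9.1)/2 = 1.65 m; q_6 = 0.33 × 0.87 × 1.65 = 0.4737 m³/s
w_7 = (15.5 − 10.2)/2 = 2.65 m; q_7 = 0.32 × 0.69 × 2.65 = 0.5851 m³/s
Stations 1, 8 contribute zero (depth or velocity is 0).
Q = Σ qᵢ = 3.221 m³/s

3.22 m³/s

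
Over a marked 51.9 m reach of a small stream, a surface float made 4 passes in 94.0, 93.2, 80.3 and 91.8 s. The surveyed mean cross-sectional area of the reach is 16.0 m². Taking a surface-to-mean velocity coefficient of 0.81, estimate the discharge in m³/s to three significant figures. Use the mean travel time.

t̄ = (94.0 + 93.2 + 80.3 + 91.8) / 4 = 89.825 s
v_surface = L / t̄ = 51.9 / 89.825 = 0.5778 m/s
v_mean = 0.81 × 0.5778 = 0.4680 m/s
Q = A × v_mean = 16.0 × 0.4680 = 7.488 m³/s

7.49 m³/s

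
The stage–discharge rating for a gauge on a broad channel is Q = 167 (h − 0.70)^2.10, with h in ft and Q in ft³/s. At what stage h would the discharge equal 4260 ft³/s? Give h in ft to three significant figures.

h − h₀ = (Q/C)^(1/b) = (4260/167)^(1/2.10) = 4.676 ft
h = 0.70 + 4.676 = 5.376 ft

5.38 ft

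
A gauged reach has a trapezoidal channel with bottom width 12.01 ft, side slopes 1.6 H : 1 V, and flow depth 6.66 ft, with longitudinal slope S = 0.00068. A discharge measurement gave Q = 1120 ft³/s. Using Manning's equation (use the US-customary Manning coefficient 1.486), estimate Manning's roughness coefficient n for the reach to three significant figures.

A = (b + z·y)·y = (12.01 + 1.6×6.66)×6.66 = 151.0 ft²
P = b + 2y√(1+z²) = 12.01 + 2×6.66×√(1+1.6²) = 37.14 ft
R = A/P = 151.0/37.14 = 4.064 ft
n = (1.486/Q)·A·R^(2/3)·S^(1/2) = (1.486/1120) × 151.0 × 2.547 × 0.02608 = 0.01330

0.0133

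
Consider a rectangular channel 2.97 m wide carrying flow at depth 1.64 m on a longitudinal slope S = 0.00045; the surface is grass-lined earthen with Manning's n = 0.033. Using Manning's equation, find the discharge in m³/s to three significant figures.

A = b·y = 2.97 × 1.64 = 4.871 m²
P = b + 2y = 2.97 + 2×1.64 = 6.250 m
R = A/P = 4.871/6.250 = 0.7793 m
Q = (1/n)·A·R^(2/3)·S^(1/2) = (1/0.033) × 4.871 × 0.7793^(2/3) × 0.00045^(1/2) = 2.652 m³/s

2.65 m³/s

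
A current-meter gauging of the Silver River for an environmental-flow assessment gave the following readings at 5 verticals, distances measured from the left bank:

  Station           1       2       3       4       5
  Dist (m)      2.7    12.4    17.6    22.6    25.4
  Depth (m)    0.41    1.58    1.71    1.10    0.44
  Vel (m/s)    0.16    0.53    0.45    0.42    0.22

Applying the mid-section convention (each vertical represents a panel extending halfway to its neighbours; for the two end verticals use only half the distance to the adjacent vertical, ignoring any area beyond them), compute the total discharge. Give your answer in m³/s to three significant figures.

12.4 m³/s

w_1 = (12.4 − 2.7)/2 = 4.85 m; q_1 = 0.16 × 0.41 × 4.85 = 0.3182 m³/s
w_2 = (17.6 − 2.7)/2 = 7.45 m; q_2 = 0.53 × 1.58 × 7.45 = 6.239 m³/s
w_3 = (22.6 − 12.4)/2 = 5.1 m; q_3 = 0.45 × 1.71 × 5.1 = 3.924 m³/s
w_4 = (25.4 − 17.6)/2 = 3.9 m; q_4 = 0.42 × 1.10 × 3.9 = 1.802 m³/s
w_5 = (25.4 − 22.6)/2 = 1.4 m; q_5 = 0.22 × 0.44 × 1.4 = 0.1355 m³/s
Q = Σ qᵢ = 12.42 m³/s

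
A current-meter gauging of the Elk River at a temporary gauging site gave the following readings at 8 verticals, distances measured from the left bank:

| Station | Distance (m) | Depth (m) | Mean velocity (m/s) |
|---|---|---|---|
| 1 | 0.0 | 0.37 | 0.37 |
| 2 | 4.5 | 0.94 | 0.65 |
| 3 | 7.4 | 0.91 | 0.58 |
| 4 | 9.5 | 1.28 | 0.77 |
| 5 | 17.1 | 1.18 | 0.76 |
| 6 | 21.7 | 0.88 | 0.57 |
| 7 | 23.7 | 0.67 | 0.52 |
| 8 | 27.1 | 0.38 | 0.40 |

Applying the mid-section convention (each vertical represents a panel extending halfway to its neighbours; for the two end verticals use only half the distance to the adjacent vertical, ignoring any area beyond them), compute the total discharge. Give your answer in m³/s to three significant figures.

w_1 = (4.5 − 0.0)/2 = 2.25 m; q_1 = 0.37 × 0.37 × 2.25 = 0.3080 m³/s
w_2 = (7.4 − 0.0)/2 = 3.7 m; q_2 = 0.65 × 0.94 × 3.7 = 2.261 m³/s
w_3 = (9.5 − 4.5)/2 = 2.5 m; q_3 = 0.58 × 0.91 × 2.5 = 1.320 m³/s
w_4 = (17.1 − 7.4)/2 = 4.85 m; q_4 = 0.77 × 1.28 × 4.85 = 4.780 m³/s
w_5 = (21.7 − 9.5)/2 = 6.1 m; q_5 = 0.76 × 1.18 × 6.1 = 5.470 m³/s
w_6 = (23.7 − 17.1)/2 = 3.3 m; q_6 = 0.57 × 0.88 × 3.3 = 1.655 m³/s
w_7 = (27.1 − 21.7)/2 = 2.7 m; q_7 = 0.52 × 0.67 × 2.7 = 0.9407 m³/s
w_8 = (27.1 − 23.7)/2 = 1.7 m; q_8 = 0.40 × 0.38 × 1.7 = 0.2584 m³/s
Q = Σ qᵢ = 16.99 m³/s

17.0 m³/s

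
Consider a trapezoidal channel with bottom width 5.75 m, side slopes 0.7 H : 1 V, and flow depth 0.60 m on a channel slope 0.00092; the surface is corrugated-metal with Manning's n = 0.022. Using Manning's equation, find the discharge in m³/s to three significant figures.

A = (b + z·y)·y = (5.75 + 0.7×0.60)×0.60 = 3.702 m²
P = b + 2y√(1+z²) = 5.75 + 2×0.60×√(1+0.7²) = 7.215 m
R = A/P = 3.702/7.215 = 0.5131 m
Q = (1/n)·A·R^(2/3)·S^(1/2) = (1/0.022) × 3.702 × 0.5131^(2/3) × 0.00092^(1/2) = 3.271 m³/s

3.27 m³/s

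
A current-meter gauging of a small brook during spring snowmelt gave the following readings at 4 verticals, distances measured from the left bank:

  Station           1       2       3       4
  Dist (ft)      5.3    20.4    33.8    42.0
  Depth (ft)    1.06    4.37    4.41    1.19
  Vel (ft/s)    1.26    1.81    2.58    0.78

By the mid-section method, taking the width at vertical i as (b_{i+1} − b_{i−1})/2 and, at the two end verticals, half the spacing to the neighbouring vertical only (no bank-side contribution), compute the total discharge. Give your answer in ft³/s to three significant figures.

w_1 = (20.4 − 5.3)/2 = 7.55 ft; q_1 = 1.26 × 1.06 × 7.55 = 10.08 ft³/s
w_2 = (33.8 − 5.3)/2 = 14.25 ft; q_2 = 1.81 × 4.37 × 14.25 = 112.7 ft³/s
w_3 = (42.0 − 20.4)/2 = 10.8 ft; q_3 = 2.58 × 4.41 × 10.8 = 122.9 ft³/s
w_4 = (42.0 − 33.8)/2 = 4.1 ft; q_4 = 0.78 × 1.19 × 4.1 = 3.806 ft³/s
Q = Σ qᵢ = 249.5 ft³/s

249 ft³/s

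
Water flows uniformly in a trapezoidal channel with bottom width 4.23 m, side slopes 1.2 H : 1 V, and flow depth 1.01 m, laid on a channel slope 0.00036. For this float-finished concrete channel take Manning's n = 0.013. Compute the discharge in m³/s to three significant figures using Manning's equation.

A = (b + z·y)·y = (4.23 + 1.2×1.01)×1.01 = 5.496 m²
P = b + 2y√(1+z²) = 4.23 + 2×1.01×√(1+1.2²) = 7.385 m
R = A/P = 5.496/7.385 = 0.7442 m
Q = (1/n)·A·R^(2/3)·S^(1/2) = (1/0.013) × 5.496 × 0.7442^(2/3) × 0.00036^(1/2) = 6.588 m³/s

6.59 m³/s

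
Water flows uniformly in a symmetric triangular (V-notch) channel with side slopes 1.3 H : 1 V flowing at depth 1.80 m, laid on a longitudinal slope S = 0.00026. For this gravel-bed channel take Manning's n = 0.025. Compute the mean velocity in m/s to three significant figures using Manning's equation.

0.515 m/s

A = z·y² = 1.3×1.80² = 4.212 m²
P = 2y√(1+z²) = 2×1.80×√(1+1.3²) = 5.904 m
R = A/P = 4.212/5.904 = 0.7134 m
Q = (1/n)·A·R^(2/3)·S^(1/2) = (1/0.025) × 4.212 × 0.7134^(2/3) × 0.00026^(1/2) = 2.169 m³/s
V = Q/A = 2.169/4.212 = 0.5149 m/s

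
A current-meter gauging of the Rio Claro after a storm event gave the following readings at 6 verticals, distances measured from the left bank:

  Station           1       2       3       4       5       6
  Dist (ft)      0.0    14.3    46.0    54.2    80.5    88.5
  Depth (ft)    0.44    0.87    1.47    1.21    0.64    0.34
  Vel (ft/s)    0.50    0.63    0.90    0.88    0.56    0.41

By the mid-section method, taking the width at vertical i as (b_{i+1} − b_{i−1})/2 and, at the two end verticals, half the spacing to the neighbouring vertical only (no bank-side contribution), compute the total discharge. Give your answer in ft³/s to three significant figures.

w_1 = (14.3 − 0.0)/2 = 7.15 ft; q_1 = 0.50 × 0.44 × 7.15 = 1.573 ft³/s
w_2 = (46.0 − 0.0)/2 = 23 ft; q_2 = 0.63 × 0.87 × 23 = 12.61 ft³/s
w_3 = (54.2 − 14.3)/2 = 19.95 ft; q_3 = 0.90 × 1.47 × 19.95 = 26.39 ft³/s
w_4 = (80.5 − 46.0)/2 = 17.25 ft; q_4 = 0.88 × 1.21 × 17.25 = 18.37 ft³/s
w_5 = (88.5 − 54.2)/2 = 17.15 ft; q_5 = 0.56 × 0.64 × 17.15 = 6.147 ft³/s
w_6 = (88.5 − 80.5)/2 = 4 ft; q_6 = 0.41 × 0.34 × 4 = 0.5576 ft³/s
Q = Σ qᵢ = 65.65 ft³/s

65.6 ft³/s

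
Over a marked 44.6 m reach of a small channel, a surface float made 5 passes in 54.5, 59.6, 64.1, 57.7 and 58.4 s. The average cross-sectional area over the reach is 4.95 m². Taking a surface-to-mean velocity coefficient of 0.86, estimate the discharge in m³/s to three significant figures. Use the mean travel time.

t̄ = (54.5 + 59.6 + 64.1 + 57.7 + 58.4) / 5 = 58.86 s
v_surface = L / t̄ = 44.6 / 58.86 = 0.7577 m/s
v_mean = 0.86 × 0.7577 = 0.6516 m/s
Q = A × v_mean = 4.95 × 0.6516 = 3.226 m³/s

3.23 m³/s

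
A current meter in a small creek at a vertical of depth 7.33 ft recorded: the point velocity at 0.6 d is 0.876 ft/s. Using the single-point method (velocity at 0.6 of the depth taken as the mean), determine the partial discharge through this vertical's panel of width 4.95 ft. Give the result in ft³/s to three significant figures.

31.8 ft³/s

v̄ = v₀.₆ = 0.876 ft/s
q = v̄ × d × w = 0.8760 × 7.33 × 4.95 = 31.78 ft³/s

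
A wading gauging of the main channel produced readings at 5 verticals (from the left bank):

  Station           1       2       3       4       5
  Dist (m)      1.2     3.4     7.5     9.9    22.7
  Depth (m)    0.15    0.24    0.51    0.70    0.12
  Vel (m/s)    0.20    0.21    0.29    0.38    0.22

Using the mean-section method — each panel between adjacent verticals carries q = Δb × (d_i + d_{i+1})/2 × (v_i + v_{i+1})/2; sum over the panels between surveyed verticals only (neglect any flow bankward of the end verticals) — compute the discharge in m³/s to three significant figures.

Panel 1-2: Δb = 2.2 m, d̄ = (0.15+0.24)/2 = 0.195, v̄ = (0.20+0.21)/2 = 0.205 → q = 2.2×0.195×0.205 = 0.08795 m³/s
Panel 2-3: Δb = 4.1 m, d̄ = (0.24+0.51)/2 = 0.375, v̄ = (0.21+0.29)/2 = 0.25 → q = 4.1×0.375×0.25 = 0.3844 m³/s
Panel 3-4: Δb = 2.4 m, d̄ = (0.51+0.70)/2 = 0.605, v̄ = (0.29+0.38)/2 = 0.335 → q = 2.4×0.605×0.335 = 0.4864 m³/s
Panel 4-5: Δb = 12.8 m, d̄ = (0.70+0.12)/2 = 0.41, v̄ = (0.38+0.22)/2 = 0.3 → q = 12.8×0.41×0.3 = 1.574 m³/s
Q = Σ q = 2.533 m³/s

2.53 m³/s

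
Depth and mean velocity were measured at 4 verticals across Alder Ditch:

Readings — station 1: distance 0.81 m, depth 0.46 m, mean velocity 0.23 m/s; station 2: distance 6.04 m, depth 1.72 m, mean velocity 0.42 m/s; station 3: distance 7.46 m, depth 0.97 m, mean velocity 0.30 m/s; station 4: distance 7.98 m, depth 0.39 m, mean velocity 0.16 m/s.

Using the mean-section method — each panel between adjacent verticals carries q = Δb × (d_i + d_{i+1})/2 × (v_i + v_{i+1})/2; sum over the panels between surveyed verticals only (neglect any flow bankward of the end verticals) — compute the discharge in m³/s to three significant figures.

2.62 m³/s

Panel 1-2: Δb = 5.23 m, d̄ = (0.46+1.72)/2 = 1.09, v̄ = (0.23+0.42)/2 = 0.325 → q = 5.23×1.09×0.325 = 1.853 m³/s
Panel 2-3: Δb = 1.42 m, d̄ = (1.72+0.97)/2 = 1.345, v̄ = (0.42+0.30)/2 = 0.36 → q = 1.42×1.345×0.36 = 0.6876 m³/s
Panel 3-4: Δb = 0.52 m, d̄ = (0.97+0.39)/2 = 0.68, v̄ = (0.30+0.16)/2 = 0.23 → q = 0.52×0.68×0.23 = 0.08133 m³/s
Q = Σ q = 2.622 m³/s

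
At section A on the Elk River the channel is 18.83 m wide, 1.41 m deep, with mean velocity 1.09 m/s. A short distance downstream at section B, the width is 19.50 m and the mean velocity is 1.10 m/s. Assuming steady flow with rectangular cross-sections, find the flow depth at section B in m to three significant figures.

Q = A₁V₁ = (18.83×1.41) × 1.09 = 28.94 m³/s
d₂ = Q/(b₂ V₂) = 28.94/(19.50×1.10) = 1.349 m

1.35 m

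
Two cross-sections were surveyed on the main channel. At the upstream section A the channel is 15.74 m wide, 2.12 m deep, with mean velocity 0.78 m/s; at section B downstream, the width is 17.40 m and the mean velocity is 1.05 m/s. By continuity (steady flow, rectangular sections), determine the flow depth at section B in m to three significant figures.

Q = A₁V₁ = (15.74×2.12) × 0.78 = 26.03 m³/s
d₂ = Q/(b₂ V₂) = 26.03/(17.40×1.05) = 1.425 m

1.42 m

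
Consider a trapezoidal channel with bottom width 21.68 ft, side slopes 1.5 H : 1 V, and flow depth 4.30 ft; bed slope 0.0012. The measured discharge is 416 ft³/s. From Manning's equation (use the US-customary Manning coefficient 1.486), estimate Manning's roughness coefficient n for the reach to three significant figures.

0.0329

A = (b + z·y)·y = (21.68 + 1.5×4.30)×4.30 = 121.0 ft²
P = b + 2y√(1+z²) = 21.68 + 2×4.30×√(1+1.5²) = 37.18 ft
R = A/P = 121.0/37.18 = 3.253 ft
n = (1.486/Q)·A·R^(2/3)·S^(1/2) = (1.486/416) × 121.0 × 2.195 × 0.03464 = 0.03286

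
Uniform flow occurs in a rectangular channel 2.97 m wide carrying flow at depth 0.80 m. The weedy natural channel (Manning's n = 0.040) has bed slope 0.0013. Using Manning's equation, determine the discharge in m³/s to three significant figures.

A = b·y = 2.97 × 0.80 = 2.376 m²
P = b + 2y = 2.97 + 2×0.80 = 4.570 m
R = A/P = 2.376/4.570 = 0.5199 m
Q = (1/n)·A·R^(2/3)·S^(1/2) = (1/0.040) × 2.376 × 0.5199^(2/3) × 0.0013^(1/2) = 1.385 m³/s

1.38 m³/s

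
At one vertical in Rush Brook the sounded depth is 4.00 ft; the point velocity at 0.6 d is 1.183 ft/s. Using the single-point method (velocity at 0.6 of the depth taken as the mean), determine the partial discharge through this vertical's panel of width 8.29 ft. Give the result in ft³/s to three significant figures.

39.2 ft³/s

v̄ = v₀.₆ = 1.183 ft/s
q = v̄ × d × w = 1.183 × 4.00 × 8.29 = 39.23 ft³/s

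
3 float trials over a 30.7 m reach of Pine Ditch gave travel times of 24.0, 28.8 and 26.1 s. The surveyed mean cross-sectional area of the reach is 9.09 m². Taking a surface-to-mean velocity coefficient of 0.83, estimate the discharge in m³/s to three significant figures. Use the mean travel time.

t̄ = (24.0 + 28.8 + 26.1) / 3 = 26.3 s
v_surface = L / t̄ = 30.7 / 26.3 = 1.167 m/s
v_mean = 0.83 × 1.167 = 0.9689 m/s
Q = A × v_mean = 9.09 × 0.9689 = 8.807 m³/s

8.81 m³/s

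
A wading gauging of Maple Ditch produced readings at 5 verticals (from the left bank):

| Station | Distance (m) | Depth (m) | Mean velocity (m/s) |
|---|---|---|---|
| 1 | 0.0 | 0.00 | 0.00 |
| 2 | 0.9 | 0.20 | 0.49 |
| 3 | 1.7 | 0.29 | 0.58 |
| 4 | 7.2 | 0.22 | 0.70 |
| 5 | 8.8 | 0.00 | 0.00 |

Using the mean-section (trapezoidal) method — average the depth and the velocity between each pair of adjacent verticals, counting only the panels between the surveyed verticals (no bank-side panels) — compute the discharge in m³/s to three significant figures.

1.09 m³/s

Panel 1-2: Δb = 0.9 m, d̄ = (0.00+0.20)/2 = 0.1, v̄ = (0.00+0.49)/2 = 0.245 → q = 0.9×0.1×0.245 = 0.02205 m³/s
Panel 2-3: Δb = 0.8 m, d̄ = (0.20+0.29)/2 = 0.245, v̄ = (0.49+0.58)/2 = 0.535 → q = 0.8×0.245×0.535 = 0.1049 m³/s
Panel 3-4: Δb = 5.5 m, d̄ = (0.29+0.22)/2 = 0.255, v̄ = (0.58+0.70)/2 = 0.64 → q = 5.5×0.255×0.64 = 0.8976 m³/s
Panel 4-5: Δb = 1.6 m, d̄ = (0.22+0.00)/2 = 0.11, v̄ = (0.70+0.00)/2 = 0.35 → q = 1.6×0.11×0.35 = 0.06160 m³/s
Q = Σ q = 1.086 m³/s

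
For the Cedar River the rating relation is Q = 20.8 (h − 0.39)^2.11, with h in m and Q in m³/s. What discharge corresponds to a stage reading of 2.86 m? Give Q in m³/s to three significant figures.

140 m³/s

Q = 20.8 × (2.86 − 0.39)^2.11 = 20.8 × 2.47^2.11 = 140.2 m³/s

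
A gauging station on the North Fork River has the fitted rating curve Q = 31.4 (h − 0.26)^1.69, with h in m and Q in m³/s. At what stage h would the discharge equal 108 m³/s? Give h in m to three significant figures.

h − h₀ = (Q/C)^(1/b) = (108/31.4)^(1/1.69) = 2.077 m
h = 0.26 + 2.077 = 2.337 m

2.34 m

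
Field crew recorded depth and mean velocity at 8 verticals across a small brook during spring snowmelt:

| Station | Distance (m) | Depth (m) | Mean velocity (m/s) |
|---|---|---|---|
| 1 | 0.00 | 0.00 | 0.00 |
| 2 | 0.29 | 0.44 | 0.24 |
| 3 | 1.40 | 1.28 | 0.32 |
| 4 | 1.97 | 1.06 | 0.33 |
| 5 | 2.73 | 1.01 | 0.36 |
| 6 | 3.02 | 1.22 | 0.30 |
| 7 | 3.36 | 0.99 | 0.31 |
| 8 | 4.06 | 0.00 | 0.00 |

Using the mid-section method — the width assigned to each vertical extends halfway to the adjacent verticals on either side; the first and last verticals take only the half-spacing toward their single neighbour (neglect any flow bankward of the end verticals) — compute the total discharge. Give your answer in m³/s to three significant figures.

w_2 = (1.40 − 0.00)/2 = 0.7 m; q_2 = 0.24 × 0.44 × 0.7 = 0.07392 m³/s
w_3 = (1.97 − 0.29)/2 = 0.84 m; q_3 = 0.32 × 1.28 × 0.84 = 0.3441 m³/s
w_4 = (2.73 − 1.40)/2 = 0.665 m; q_4 = 0.33 × 1.06 × 0.665 = 0.2326 m³/s
w_5 = (3.02 − 1.97)/2 = 0.525 m; q_5 = 0.36 × 1.01 × 0.525 = 0.1909 m³/s
w_6 = (3.36 − 2.73)/2 = 0.315 m; q_6 = 0.30 × 1.22 × 0.315 = 0.1153 m³/s
w_7 = (4.06 − 3.02)/2 = 0.52 m; q_7 = 0.31 × 0.99 × 0.52 = 0.1596 m³/s
Stations 1, 8 contribute zero (depth or velocity is 0).
Q = Σ qᵢ = 1.116 m³/s

1.12 m³/s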